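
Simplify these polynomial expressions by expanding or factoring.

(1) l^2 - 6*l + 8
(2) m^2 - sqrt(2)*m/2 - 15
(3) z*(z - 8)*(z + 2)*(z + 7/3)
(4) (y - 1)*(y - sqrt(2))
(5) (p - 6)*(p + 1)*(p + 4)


(1) = (l - 4)*(l - 2)
(2) = (m - 3*sqrt(2))*(m + 5*sqrt(2)/2)
(3) = z^4 - 11*z^3/3 - 30*z^2 - 112*z/3
(4) = y^2 - sqrt(2)*y - y + sqrt(2)
(5) = p^3 - p^2 - 26*p - 24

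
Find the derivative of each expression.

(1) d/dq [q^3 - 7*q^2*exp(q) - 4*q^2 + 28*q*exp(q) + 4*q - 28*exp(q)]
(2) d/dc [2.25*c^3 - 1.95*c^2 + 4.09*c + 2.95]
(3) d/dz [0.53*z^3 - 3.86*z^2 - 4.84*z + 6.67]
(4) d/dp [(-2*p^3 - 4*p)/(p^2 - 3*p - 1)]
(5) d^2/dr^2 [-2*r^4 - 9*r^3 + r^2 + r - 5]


(1) = -7*q^2*exp(q) + 3*q^2 + 14*q*exp(q) - 8*q + 4
(2) = 6.75*c^2 - 3.9*c + 4.09
(3) = 1.59*z^2 - 7.72*z - 4.84
(4) = 2*(-p^4 + 6*p^3 + 5*p^2 + 2)/(p^4 - 6*p^3 + 7*p^2 + 6*p + 1)
(5) = -24*r^2 - 54*r + 2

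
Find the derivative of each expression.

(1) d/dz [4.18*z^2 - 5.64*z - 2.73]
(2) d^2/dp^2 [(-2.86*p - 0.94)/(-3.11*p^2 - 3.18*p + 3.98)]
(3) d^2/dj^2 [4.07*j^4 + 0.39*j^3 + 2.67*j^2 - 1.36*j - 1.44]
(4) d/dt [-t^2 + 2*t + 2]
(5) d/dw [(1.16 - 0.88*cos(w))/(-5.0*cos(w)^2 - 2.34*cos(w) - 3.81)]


(1) = 8.36*z - 5.64
(2) = ((2.86*p + 0.94)*(6.22*p + 3.18)*(12.44*p + 6.36) - (53.3676*p + 24.0364)*(3.11*p^2 + 3.18*p - 3.98))/(3.11*p^2 + 3.18*p - 3.98)^3
(3) = 48.84*j^2 + 2.34*j + 5.34
(4) = 2 - 2*t
(5) = (4.4*cos(w)^2 - 11.6*cos(w) - 6.0672)*sin(w)/(25.0*cos(w)^4 + 23.4*cos(w)^3 + 43.5756*cos(w)^2 + 17.8308*cos(w) + 14.5161)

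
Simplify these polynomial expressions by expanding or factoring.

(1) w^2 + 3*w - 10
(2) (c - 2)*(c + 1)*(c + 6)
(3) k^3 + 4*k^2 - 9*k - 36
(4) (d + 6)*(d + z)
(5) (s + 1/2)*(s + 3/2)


(1) = (w - 2)*(w + 5)
(2) = c^3 + 5*c^2 - 8*c - 12
(3) = (k - 3)*(k + 3)*(k + 4)
(4) = d^2 + d*z + 6*d + 6*z
(5) = s^2 + 2*s + 3/4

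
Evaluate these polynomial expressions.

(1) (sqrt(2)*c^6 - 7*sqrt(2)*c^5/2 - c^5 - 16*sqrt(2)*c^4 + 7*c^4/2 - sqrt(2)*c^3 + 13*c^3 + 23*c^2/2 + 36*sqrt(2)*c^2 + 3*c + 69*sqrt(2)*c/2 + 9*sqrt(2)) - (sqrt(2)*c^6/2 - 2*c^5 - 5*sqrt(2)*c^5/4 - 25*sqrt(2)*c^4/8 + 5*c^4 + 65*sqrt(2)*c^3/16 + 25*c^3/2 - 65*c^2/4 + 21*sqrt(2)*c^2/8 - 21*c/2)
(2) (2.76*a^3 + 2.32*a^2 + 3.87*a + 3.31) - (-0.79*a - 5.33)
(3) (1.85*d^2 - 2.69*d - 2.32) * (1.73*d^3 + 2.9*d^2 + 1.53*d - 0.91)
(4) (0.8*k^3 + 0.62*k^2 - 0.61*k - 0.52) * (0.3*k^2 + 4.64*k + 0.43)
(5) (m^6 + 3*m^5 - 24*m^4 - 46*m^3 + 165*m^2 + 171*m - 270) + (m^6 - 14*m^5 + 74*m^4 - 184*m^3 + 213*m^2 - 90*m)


(1) = sqrt(2)*c^6/2 - 9*sqrt(2)*c^5/4 + c^5 - 103*sqrt(2)*c^4/8 - 3*c^4/2 - 81*sqrt(2)*c^3/16 + c^3/2 + 111*c^2/4 + 267*sqrt(2)*c^2/8 + 27*c/2 + 69*sqrt(2)*c/2 + 9*sqrt(2)
(2) = 2.76*a^3 + 2.32*a^2 + 4.66*a + 8.64
(3) = 3.2005*d^5 + 0.7113*d^4 - 8.9841*d^3 - 12.5272*d^2 - 1.1017*d + 2.1112
(4) = 0.24*k^5 + 3.898*k^4 + 3.0378*k^3 - 2.7198*k^2 - 2.6751*k - 0.2236
(5) = 2*m^6 - 11*m^5 + 50*m^4 - 230*m^3 + 378*m^2 + 81*m - 270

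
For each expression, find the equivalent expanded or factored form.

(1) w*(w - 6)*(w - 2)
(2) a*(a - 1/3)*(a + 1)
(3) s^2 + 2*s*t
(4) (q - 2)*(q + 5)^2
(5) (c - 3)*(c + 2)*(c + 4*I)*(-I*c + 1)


(1) = w^3 - 8*w^2 + 12*w
(2) = a^3 + 2*a^2/3 - a/3
(3) = s*(s + 2*t)
(4) = q^3 + 8*q^2 + 5*q - 50
(5) = -I*c^4 + 5*c^3 + I*c^3 - 5*c^2 + 10*I*c^2 - 30*c - 4*I*c - 24*I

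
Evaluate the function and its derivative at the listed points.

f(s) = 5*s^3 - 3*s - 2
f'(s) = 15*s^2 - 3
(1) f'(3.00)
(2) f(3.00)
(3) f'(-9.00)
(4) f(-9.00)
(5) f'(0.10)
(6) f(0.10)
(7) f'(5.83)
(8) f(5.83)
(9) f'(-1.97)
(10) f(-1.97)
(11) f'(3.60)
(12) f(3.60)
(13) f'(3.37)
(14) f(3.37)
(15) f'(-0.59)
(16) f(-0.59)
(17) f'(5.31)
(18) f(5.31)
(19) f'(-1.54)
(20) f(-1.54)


(1) = 132.00
(2) = 124.00
(3) = 1212.00
(4) = -3620.00
(5) = -2.85
(6) = -2.29
(7) = 506.83
(8) = 971.29
(9) = 55.21
(10) = -34.32
(11) = 191.40
(12) = 220.48
(13) = 167.35
(14) = 179.25
(15) = 2.22
(16) = -1.26
(17) = 419.94
(18) = 730.68
(19) = 32.57
(20) = -15.64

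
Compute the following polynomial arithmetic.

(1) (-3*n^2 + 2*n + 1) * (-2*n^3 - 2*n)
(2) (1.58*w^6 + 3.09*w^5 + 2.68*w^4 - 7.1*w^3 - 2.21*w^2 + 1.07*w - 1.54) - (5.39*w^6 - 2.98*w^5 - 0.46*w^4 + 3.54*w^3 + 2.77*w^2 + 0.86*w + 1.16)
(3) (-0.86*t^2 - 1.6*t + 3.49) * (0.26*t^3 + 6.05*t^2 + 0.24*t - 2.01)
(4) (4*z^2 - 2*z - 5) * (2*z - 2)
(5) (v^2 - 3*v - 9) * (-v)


(1) = 6*n^5 - 4*n^4 + 4*n^3 - 4*n^2 - 2*n
(2) = -3.81*w^6 + 6.07*w^5 + 3.14*w^4 - 10.64*w^3 - 4.98*w^2 + 0.21*w - 2.7
(3) = -0.2236*t^5 - 5.619*t^4 - 8.979*t^3 + 22.4591*t^2 + 4.0536*t - 7.0149
(4) = 8*z^3 - 12*z^2 - 6*z + 10
(5) = -v^3 + 3*v^2 + 9*v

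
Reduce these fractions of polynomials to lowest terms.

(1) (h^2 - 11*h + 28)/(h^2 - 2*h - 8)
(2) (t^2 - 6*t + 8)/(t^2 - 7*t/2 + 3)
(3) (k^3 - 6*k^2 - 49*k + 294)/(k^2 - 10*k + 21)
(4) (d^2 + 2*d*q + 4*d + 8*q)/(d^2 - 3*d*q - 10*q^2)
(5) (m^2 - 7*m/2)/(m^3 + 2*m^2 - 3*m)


(1) = (h - 7)/(h + 2)
(2) = (2*t - 8)/(2*t - 3)
(3) = (k^2 + k - 42)/(k - 3)
(4) = (-d - 4)/(-d + 5*q)
(5) = (2*m - 7)/(2*m^2 + 4*m - 6)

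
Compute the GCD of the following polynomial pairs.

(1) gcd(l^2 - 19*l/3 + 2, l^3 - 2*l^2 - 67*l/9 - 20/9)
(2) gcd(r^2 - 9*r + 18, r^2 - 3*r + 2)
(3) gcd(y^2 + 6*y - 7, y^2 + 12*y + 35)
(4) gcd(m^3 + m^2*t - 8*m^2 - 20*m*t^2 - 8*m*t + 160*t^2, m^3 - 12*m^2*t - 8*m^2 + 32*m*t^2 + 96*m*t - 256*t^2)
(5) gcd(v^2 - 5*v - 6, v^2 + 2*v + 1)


(1) = gcd((l - 6)*(l - 1/3), (l - 4)*(l + 1/3)*(l + 5/3)) = 1
(2) = 1
(3) = gcd((y - 1)*(y + 7), (y + 5)*(y + 7)) = y + 7
(4) = gcd((m - 8)*(m - 4*t)*(m + 5*t), (m - 8)*(m - 8*t)*(m - 4*t)) = -m^2 + 4*m*t + 8*m - 32*t
(5) = v + 1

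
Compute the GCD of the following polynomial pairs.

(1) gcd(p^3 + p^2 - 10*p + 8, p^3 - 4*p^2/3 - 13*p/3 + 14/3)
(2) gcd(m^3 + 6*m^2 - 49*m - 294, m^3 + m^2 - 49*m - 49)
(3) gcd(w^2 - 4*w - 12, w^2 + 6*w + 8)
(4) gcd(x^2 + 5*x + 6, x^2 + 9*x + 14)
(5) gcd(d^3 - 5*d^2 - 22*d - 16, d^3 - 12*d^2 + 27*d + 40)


(1) = gcd((p - 2)*(p - 1)*(p + 4), (p - 7/3)*(p - 1)*(p + 2)) = p - 1
(2) = m^2 - 49
(3) = gcd((w - 6)*(w + 2), (w + 2)*(w + 4)) = w + 2
(4) = gcd((x + 2)*(x + 3), (x + 2)*(x + 7)) = x + 2
(5) = gcd((d - 8)*(d + 1)*(d + 2), (d - 8)*(d - 5)*(d + 1)) = d^2 - 7*d - 8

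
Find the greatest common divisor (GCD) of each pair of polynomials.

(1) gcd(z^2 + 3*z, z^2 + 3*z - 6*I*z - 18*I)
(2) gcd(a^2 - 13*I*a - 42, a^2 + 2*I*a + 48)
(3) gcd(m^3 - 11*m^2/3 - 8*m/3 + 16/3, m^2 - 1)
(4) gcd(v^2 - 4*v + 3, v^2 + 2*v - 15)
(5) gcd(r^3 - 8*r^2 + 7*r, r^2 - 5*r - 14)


(1) = z + 3
(2) = a - 6*I
(3) = m - 1
(4) = gcd((v - 3)*(v - 1), (v - 3)*(v + 5)) = v - 3
(5) = r - 7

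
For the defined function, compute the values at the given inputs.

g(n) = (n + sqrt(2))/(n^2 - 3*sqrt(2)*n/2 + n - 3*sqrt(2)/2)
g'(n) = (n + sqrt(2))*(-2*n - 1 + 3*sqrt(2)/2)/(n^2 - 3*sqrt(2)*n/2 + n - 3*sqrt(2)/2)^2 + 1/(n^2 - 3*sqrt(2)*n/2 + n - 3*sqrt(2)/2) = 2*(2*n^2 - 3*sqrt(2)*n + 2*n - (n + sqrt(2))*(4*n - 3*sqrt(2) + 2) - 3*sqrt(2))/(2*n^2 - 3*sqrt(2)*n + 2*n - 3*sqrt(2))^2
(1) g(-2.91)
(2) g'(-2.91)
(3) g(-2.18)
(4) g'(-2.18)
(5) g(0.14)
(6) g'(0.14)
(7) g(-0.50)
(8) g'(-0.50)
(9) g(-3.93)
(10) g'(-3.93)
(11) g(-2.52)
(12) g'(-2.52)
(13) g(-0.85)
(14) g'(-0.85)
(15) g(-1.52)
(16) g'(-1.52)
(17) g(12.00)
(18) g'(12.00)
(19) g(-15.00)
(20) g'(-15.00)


(1) = -0.16
(2) = -0.01
(3) = -0.15
(4) = 0.03
(5) = -0.69
(6) = -0.19
(7) = -0.70
(8) = 0.37
(9) = -0.14
(10) = -0.02
(11) = -0.16
(12) = 0.00
(13) = -1.27
(14) = 5.77
(15) = -0.06
(16) = 0.41
(17) = 0.10
(18) = -0.01
(19) = -0.06
(20) = -0.00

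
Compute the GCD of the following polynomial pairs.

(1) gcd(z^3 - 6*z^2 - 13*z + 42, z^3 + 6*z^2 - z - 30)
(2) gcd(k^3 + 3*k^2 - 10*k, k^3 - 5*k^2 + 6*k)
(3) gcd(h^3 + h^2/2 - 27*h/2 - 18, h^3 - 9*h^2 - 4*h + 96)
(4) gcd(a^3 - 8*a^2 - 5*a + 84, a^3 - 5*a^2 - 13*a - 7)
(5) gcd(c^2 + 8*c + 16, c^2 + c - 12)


(1) = z^2 + z - 6
(2) = k^2 - 2*k
(3) = h^2 - h - 12
(4) = a - 7
(5) = gcd((c + 4)^2, (c - 3)*(c + 4)) = c + 4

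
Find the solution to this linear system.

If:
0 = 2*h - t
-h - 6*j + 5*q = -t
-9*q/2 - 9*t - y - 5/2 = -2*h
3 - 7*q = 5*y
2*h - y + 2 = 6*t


Then:
h = 0
j = -5/6
q = -1
t = 0
y = 2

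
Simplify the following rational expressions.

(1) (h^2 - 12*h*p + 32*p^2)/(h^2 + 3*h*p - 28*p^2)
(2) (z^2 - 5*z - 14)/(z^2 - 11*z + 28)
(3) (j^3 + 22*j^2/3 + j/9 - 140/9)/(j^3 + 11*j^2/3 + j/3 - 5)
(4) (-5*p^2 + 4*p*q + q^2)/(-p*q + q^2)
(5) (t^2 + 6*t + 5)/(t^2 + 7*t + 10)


(1) = (h - 8*p)/(h + 7*p)
(2) = (z + 2)/(z - 4)
(3) = (3*j^2 + 17*j - 28)/(3*j^2 + 6*j - 9)
(4) = (5*p + q)/q
(5) = (t + 1)/(t + 2)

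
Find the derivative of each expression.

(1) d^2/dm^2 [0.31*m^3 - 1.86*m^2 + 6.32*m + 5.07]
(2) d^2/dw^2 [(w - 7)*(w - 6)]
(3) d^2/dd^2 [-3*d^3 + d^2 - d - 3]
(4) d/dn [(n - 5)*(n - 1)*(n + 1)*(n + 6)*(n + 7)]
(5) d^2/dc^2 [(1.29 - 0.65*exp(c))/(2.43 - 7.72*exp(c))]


(1) = 1.86*m - 3.72
(2) = 2
(3) = 2 - 18*d
(4) = 5*n^4 + 32*n^3 - 72*n^2 - 436*n + 23
(5) = (-64.688196*exp(c) - 20.361699)*exp(c)/(460.099648*exp(3*c) - 434.472336*exp(2*c) + 136.757484*exp(c) - 14.348907)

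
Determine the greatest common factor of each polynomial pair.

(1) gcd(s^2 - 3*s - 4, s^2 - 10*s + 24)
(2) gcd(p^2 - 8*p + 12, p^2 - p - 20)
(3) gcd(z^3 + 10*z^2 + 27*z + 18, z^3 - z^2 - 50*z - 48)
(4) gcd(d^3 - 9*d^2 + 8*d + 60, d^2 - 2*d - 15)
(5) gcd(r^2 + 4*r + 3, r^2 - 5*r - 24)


(1) = gcd((s - 4)*(s + 1), (s - 6)*(s - 4)) = s - 4
(2) = 1
(3) = z^2 + 7*z + 6
(4) = gcd((d - 6)*(d - 5)*(d + 2), (d - 5)*(d + 3)) = d - 5
(5) = r + 3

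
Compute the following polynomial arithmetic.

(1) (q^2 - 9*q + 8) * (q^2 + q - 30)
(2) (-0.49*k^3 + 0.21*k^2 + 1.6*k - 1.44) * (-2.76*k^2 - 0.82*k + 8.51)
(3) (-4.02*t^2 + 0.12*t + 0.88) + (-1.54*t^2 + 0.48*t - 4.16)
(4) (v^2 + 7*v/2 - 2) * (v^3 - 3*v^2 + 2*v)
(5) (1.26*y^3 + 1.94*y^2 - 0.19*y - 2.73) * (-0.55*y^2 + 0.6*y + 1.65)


(1) = q^4 - 8*q^3 - 31*q^2 + 278*q - 240
(2) = 1.3524*k^5 - 0.1778*k^4 - 8.7581*k^3 + 4.4495*k^2 + 14.7968*k - 12.2544
(3) = -5.56*t^2 + 0.6*t - 3.28
(4) = v^5 + v^4/2 - 21*v^3/2 + 13*v^2 - 4*v
(5) = -0.693*y^5 - 0.311*y^4 + 3.3475*y^3 + 4.5885*y^2 - 1.9515*y - 4.5045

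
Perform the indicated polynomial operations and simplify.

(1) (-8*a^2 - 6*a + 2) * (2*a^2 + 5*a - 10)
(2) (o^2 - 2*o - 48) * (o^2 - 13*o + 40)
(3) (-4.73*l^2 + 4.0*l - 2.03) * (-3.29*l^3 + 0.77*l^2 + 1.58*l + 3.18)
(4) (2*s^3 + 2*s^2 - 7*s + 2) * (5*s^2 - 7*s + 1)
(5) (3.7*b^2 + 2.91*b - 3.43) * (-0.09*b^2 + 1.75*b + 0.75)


(1) = -16*a^4 - 52*a^3 + 54*a^2 + 70*a - 20
(2) = o^4 - 15*o^3 + 18*o^2 + 544*o - 1920
(3) = 15.5617*l^5 - 16.8021*l^4 + 2.2853*l^3 - 10.2845*l^2 + 9.5126*l - 6.4554
(4) = 10*s^5 - 4*s^4 - 47*s^3 + 61*s^2 - 21*s + 2
(5) = -0.333*b^4 + 6.2131*b^3 + 8.1762*b^2 - 3.82*b - 2.5725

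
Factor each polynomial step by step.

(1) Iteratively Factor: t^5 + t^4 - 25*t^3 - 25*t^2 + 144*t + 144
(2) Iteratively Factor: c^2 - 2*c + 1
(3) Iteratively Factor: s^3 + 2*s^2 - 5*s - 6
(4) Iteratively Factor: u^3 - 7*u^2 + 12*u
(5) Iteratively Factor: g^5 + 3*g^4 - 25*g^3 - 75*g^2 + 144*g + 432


(1) = (t - 3)*(t^4 + 4*t^3 - 13*t^2 - 64*t - 48) = (t - 4)*(t - 3)*(t^3 + 8*t^2 + 19*t + 12) = (t - 4)*(t - 3)*(t + 3)*(t^2 + 5*t + 4) = (t - 4)*(t - 3)*(t + 3)*(t + 4)*(t + 1)
(2) = (c - 1)*(c - 1)
(3) = (s + 1)*(s^2 + s - 6) = (s + 1)*(s + 3)*(s - 2)
(4) = (u)*(u^2 - 7*u + 12) = u*(u - 4)*(u - 3)
(5) = (g + 3)*(g^4 - 25*g^2 + 144) = (g - 3)*(g + 3)*(g^3 + 3*g^2 - 16*g - 48) = (g - 3)*(g + 3)*(g + 4)*(g^2 - g - 12) = (g - 3)*(g + 3)^2*(g + 4)*(g - 4)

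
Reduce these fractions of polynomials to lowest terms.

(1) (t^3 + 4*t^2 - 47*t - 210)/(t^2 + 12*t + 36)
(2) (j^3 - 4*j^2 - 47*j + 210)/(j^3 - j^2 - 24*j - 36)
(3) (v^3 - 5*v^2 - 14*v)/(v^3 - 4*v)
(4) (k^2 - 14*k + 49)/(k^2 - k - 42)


(1) = (t^2 - 2*t - 35)/(t + 6)
(2) = (j^2 + 2*j - 35)/(j^2 + 5*j + 6)
(3) = (v - 7)/(v - 2)
(4) = (k - 7)/(k + 6)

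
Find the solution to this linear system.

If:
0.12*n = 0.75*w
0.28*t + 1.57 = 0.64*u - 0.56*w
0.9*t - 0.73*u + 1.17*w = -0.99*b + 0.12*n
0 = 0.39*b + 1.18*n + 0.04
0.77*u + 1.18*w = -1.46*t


Then:
b = 2.32
n = -0.80
t = -0.92
u = 1.94
w = -0.13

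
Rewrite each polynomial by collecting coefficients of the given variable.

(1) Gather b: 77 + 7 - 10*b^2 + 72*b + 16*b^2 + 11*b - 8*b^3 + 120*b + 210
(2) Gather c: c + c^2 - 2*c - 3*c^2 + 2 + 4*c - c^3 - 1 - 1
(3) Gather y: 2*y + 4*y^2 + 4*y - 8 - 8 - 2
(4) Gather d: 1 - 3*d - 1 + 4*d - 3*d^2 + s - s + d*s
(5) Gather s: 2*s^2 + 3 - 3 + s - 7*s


(1) = -8*b^3 + 6*b^2 + 203*b + 294
(2) = -c^3 - 2*c^2 + 3*c
(3) = 4*y^2 + 6*y - 18
(4) = -3*d^2 + d*(s + 1)
(5) = 2*s^2 - 6*s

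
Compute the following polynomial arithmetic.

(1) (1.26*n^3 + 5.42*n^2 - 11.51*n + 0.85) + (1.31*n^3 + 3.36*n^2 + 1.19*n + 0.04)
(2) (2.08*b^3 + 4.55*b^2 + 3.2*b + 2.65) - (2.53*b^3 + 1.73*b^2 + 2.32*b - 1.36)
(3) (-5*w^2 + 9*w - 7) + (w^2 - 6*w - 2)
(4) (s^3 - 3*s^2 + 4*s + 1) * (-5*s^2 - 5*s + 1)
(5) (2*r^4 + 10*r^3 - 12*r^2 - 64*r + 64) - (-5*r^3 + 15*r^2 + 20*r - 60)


(1) = 2.57*n^3 + 8.78*n^2 - 10.32*n + 0.89
(2) = -0.45*b^3 + 2.82*b^2 + 0.88*b + 4.01
(3) = -4*w^2 + 3*w - 9
(4) = -5*s^5 + 10*s^4 - 4*s^3 - 28*s^2 - s + 1
(5) = 2*r^4 + 15*r^3 - 27*r^2 - 84*r + 124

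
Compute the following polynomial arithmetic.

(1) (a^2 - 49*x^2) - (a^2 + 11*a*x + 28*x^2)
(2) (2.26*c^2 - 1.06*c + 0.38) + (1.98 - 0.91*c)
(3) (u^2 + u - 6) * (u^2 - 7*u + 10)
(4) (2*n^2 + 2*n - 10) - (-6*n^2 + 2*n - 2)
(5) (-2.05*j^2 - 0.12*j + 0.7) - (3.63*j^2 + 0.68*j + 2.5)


(1) = -11*a*x - 77*x^2
(2) = 2.26*c^2 - 1.97*c + 2.36
(3) = u^4 - 6*u^3 - 3*u^2 + 52*u - 60
(4) = 8*n^2 - 8
(5) = -5.68*j^2 - 0.8*j - 1.8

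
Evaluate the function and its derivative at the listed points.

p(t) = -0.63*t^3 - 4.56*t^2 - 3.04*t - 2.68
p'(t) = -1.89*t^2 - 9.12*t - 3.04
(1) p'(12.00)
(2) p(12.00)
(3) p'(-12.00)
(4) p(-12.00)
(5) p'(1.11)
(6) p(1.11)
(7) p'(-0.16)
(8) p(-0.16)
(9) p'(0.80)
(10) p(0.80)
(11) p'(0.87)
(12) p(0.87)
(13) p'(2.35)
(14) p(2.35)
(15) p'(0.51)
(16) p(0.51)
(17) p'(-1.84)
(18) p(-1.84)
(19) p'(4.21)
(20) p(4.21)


(1) = -384.64
(2) = -1784.44
(3) = -165.76
(4) = 465.80
(5) = -15.49
(6) = -12.53
(7) = -1.63
(8) = -2.31
(9) = -11.55
(10) = -8.35
(11) = -12.40
(12) = -9.19
(13) = -34.91
(14) = -43.18
(15) = -8.18
(16) = -5.50
(17) = 7.34
(18) = -8.60
(19) = -74.93
(20) = -143.31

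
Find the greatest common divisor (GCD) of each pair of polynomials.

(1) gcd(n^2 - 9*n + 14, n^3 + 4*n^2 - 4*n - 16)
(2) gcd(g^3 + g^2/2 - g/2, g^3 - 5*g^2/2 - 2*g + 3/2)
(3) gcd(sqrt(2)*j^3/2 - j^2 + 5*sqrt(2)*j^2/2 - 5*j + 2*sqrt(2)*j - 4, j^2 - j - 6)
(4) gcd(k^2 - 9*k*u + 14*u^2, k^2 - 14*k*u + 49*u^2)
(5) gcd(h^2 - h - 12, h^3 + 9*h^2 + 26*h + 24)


(1) = gcd((n - 7)*(n - 2), (n - 2)*(n + 2)*(n + 4)) = n - 2
(2) = g^2 + g/2 - 1/2
(3) = gcd((j + 4)*(j - sqrt(2))*(sqrt(2)*j/2 + sqrt(2)/2), (j - 3)*(j + 2)) = 1
(4) = -k + 7*u
(5) = gcd((h - 4)*(h + 3), (h + 2)*(h + 3)*(h + 4)) = h + 3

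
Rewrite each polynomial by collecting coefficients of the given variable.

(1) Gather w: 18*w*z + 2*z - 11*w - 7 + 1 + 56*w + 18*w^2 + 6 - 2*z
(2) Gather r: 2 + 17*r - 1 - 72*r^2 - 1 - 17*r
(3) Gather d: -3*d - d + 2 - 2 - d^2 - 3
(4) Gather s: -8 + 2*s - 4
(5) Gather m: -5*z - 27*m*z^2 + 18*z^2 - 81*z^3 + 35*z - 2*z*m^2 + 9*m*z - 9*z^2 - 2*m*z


(1) = 18*w^2 + w*(18*z + 45)
(2) = -72*r^2
(3) = -d^2 - 4*d - 3
(4) = 2*s - 12
(5) = -2*m^2*z + m*(-27*z^2 + 7*z) - 81*z^3 + 9*z^2 + 30*z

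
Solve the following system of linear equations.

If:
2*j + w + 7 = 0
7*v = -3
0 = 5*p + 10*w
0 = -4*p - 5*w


Then:
j = -7/2
p = 0
v = -3/7
w = 0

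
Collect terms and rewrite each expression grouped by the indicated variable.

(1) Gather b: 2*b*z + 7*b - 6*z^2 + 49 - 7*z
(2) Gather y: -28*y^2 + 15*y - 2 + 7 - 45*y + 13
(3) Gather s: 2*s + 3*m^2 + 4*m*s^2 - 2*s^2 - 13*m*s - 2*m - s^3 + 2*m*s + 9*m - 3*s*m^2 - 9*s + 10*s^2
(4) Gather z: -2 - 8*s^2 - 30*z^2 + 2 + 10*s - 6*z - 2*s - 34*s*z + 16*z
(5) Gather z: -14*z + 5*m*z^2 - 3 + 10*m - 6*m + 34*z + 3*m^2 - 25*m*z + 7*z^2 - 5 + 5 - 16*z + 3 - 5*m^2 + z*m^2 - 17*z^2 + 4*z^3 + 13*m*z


(1) = b*(2*z + 7) - 6*z^2 - 7*z + 49
(2) = -28*y^2 - 30*y + 18
(3) = 3*m^2 + 7*m - s^3 + s^2*(4*m + 8) + s*(-3*m^2 - 11*m - 7)
(4) = -8*s^2 + 8*s - 30*z^2 + z*(10 - 34*s)
(5) = -2*m^2 + 4*m + 4*z^3 + z^2*(5*m - 10) + z*(m^2 - 12*m + 4)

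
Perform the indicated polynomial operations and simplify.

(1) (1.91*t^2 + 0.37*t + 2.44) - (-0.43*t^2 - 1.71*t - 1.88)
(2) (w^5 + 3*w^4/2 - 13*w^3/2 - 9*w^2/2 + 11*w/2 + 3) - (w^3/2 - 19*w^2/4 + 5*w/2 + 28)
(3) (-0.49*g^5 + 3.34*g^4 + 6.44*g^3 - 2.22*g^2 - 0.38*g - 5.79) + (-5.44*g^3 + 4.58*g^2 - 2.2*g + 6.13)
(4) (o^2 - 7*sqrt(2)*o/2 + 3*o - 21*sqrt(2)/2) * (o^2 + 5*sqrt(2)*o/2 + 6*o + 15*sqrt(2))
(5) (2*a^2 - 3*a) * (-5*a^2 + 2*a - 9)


(1) = 2.34*t^2 + 2.08*t + 4.32
(2) = w^5 + 3*w^4/2 - 7*w^3 + w^2/4 + 3*w - 25
(3) = -0.49*g^5 + 3.34*g^4 + 1.0*g^3 + 2.36*g^2 - 2.58*g + 0.34
(4) = o^4 - sqrt(2)*o^3 + 9*o^3 - 9*sqrt(2)*o^2 + o^2/2 - 315*o/2 - 18*sqrt(2)*o - 315
(5) = -10*a^4 + 19*a^3 - 24*a^2 + 27*a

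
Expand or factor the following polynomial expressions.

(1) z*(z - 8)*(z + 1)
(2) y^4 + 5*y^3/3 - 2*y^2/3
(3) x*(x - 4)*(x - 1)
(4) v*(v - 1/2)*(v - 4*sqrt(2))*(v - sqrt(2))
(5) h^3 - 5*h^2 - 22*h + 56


(1) = z^3 - 7*z^2 - 8*z
(2) = y^2*(y - 1/3)*(y + 2)
(3) = x^3 - 5*x^2 + 4*x
(4) = v^4 - 5*sqrt(2)*v^3 - v^3/2 + 5*sqrt(2)*v^2/2 + 8*v^2 - 4*v
(5) = (h - 7)*(h - 2)*(h + 4)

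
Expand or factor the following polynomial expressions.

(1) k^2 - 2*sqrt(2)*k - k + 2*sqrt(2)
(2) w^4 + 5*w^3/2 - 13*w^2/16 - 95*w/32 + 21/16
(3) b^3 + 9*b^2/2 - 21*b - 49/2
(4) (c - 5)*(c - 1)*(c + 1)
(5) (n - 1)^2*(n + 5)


(1) = (k - 1)*(k - 2*sqrt(2))
(2) = (w - 3/4)*(w - 1/2)*(w + 7/4)*(w + 2)
(3) = (b - 7/2)*(b + 1)*(b + 7)
(4) = c^3 - 5*c^2 - c + 5
(5) = n^3 + 3*n^2 - 9*n + 5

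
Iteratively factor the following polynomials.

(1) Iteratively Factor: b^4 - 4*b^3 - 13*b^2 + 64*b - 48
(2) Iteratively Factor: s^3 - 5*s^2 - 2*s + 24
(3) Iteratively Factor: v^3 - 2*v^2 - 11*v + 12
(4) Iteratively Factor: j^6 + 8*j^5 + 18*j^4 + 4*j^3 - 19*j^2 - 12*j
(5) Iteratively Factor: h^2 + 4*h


(1) = (b - 1)*(b^3 - 3*b^2 - 16*b + 48) = (b - 1)*(b + 4)*(b^2 - 7*b + 12) = (b - 3)*(b - 1)*(b + 4)*(b - 4)
(2) = (s - 4)*(s^2 - s - 6) = (s - 4)*(s + 2)*(s - 3)
(3) = (v - 1)*(v^2 - v - 12) = (v - 4)*(v - 1)*(v + 3)
(4) = (j)*(j^5 + 8*j^4 + 18*j^3 + 4*j^2 - 19*j - 12) = j*(j + 1)*(j^4 + 7*j^3 + 11*j^2 - 7*j - 12) = j*(j + 1)*(j + 3)*(j^3 + 4*j^2 - j - 4) = j*(j + 1)*(j + 3)*(j + 4)*(j^2 - 1) = j*(j - 1)*(j + 1)*(j + 3)*(j + 4)*(j + 1)
(5) = (h + 4)*(h)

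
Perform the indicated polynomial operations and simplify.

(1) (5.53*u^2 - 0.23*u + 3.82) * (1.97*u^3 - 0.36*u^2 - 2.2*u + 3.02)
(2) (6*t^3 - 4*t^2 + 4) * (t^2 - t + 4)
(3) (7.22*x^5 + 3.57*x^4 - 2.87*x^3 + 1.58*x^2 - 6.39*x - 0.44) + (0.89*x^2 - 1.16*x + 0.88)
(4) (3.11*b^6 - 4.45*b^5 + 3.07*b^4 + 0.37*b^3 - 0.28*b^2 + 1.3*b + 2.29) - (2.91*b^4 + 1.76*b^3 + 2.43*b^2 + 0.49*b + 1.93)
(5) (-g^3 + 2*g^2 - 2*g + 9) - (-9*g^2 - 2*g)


(1) = 10.8941*u^5 - 2.4439*u^4 - 4.5578*u^3 + 15.8314*u^2 - 9.0986*u + 11.5364
(2) = 6*t^5 - 10*t^4 + 28*t^3 - 12*t^2 - 4*t + 16
(3) = 7.22*x^5 + 3.57*x^4 - 2.87*x^3 + 2.47*x^2 - 7.55*x + 0.44
(4) = 3.11*b^6 - 4.45*b^5 + 0.16*b^4 - 1.39*b^3 - 2.71*b^2 + 0.81*b + 0.36
(5) = -g^3 + 11*g^2 + 9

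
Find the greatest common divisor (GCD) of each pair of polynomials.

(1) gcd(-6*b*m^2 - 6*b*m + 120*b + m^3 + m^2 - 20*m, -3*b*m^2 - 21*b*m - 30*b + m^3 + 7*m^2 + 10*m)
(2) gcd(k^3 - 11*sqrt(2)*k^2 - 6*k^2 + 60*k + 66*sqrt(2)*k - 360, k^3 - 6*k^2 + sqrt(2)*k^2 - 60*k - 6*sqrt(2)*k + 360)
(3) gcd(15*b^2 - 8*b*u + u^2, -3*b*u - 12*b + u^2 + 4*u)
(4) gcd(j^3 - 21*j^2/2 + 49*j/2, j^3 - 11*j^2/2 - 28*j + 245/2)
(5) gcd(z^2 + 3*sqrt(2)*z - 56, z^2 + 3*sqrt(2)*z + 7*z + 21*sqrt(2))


(1) = gcd((-6*b + m)*(m - 4)*(m + 5), (-3*b + m)*(m + 2)*(m + 5)) = m + 5
(2) = k^2 + k*(-5*sqrt(2) - 6) + 30*sqrt(2)
(3) = -3*b + u
(4) = gcd(j*(j - 7)*(j - 7/2), (j - 7)*(j - 7/2)*(j + 5)) = j^2 - 21*j/2 + 49/2
(5) = 1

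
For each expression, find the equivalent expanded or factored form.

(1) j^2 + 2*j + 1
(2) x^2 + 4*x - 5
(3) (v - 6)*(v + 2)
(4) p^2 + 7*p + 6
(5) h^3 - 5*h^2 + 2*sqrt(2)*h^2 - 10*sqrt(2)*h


(1) = (j + 1)^2
(2) = (x - 1)*(x + 5)
(3) = v^2 - 4*v - 12
(4) = (p + 1)*(p + 6)
(5) = h*(h - 5)*(h + 2*sqrt(2))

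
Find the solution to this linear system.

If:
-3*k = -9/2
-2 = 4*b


Then:
b = -1/2
k = 3/2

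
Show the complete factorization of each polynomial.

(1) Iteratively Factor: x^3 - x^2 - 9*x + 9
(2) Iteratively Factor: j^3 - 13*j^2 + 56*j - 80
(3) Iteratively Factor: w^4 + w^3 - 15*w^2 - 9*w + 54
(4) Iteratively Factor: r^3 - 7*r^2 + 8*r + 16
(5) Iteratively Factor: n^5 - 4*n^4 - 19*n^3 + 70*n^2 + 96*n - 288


(1) = (x - 3)*(x^2 + 2*x - 3) = (x - 3)*(x + 3)*(x - 1)
(2) = (j - 4)*(j^2 - 9*j + 20) = (j - 4)^2*(j - 5)
(3) = (w - 2)*(w^3 + 3*w^2 - 9*w - 27) = (w - 3)*(w - 2)*(w^2 + 6*w + 9) = (w - 3)*(w - 2)*(w + 3)*(w + 3)
(4) = (r + 1)*(r^2 - 8*r + 16) = (r - 4)*(r + 1)*(r - 4)
(5) = (n + 3)*(n^4 - 7*n^3 + 2*n^2 + 64*n - 96) = (n - 2)*(n + 3)*(n^3 - 5*n^2 - 8*n + 48) = (n - 4)*(n - 2)*(n + 3)*(n^2 - n - 12) = (n - 4)*(n - 2)*(n + 3)^2*(n - 4)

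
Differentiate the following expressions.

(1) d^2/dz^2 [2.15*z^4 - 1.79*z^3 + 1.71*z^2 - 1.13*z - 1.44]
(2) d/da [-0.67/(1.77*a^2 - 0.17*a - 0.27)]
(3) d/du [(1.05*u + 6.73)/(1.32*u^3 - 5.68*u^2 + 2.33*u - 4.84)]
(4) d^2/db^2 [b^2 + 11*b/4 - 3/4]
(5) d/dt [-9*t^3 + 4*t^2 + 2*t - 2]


(1) = 25.8*z^2 - 10.74*z + 3.42
(2) = (2.3718*a - 0.1139)/(-1.77*a^2 + 0.17*a + 0.27)^2
(3) = (-2.772*u^3 - 20.6868*u^2 + 76.4528*u - 20.7629)/(1.7424*u^6 - 14.9952*u^5 + 38.4136*u^4 - 39.2464*u^3 + 60.4113*u^2 - 22.5544*u + 23.4256)
(4) = 2
(5) = -27*t^2 + 8*t + 2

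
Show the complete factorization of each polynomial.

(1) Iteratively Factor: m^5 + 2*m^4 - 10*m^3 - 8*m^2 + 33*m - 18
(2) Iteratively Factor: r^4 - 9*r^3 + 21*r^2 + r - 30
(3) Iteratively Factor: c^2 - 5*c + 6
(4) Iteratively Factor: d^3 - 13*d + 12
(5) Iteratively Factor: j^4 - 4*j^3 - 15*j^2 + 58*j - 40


(1) = (m - 1)*(m^4 + 3*m^3 - 7*m^2 - 15*m + 18) = (m - 1)*(m + 3)*(m^3 - 7*m + 6) = (m - 1)*(m + 3)^2*(m^2 - 3*m + 2) = (m - 1)^2*(m + 3)^2*(m - 2)
(2) = (r - 3)*(r^3 - 6*r^2 + 3*r + 10) = (r - 3)*(r + 1)*(r^2 - 7*r + 10) = (r - 5)*(r - 3)*(r + 1)*(r - 2)
(3) = (c - 3)*(c - 2)
(4) = (d - 3)*(d^2 + 3*d - 4) = (d - 3)*(d + 4)*(d - 1)
(5) = (j - 5)*(j^3 + j^2 - 10*j + 8) = (j - 5)*(j - 2)*(j^2 + 3*j - 4) = (j - 5)*(j - 2)*(j - 1)*(j + 4)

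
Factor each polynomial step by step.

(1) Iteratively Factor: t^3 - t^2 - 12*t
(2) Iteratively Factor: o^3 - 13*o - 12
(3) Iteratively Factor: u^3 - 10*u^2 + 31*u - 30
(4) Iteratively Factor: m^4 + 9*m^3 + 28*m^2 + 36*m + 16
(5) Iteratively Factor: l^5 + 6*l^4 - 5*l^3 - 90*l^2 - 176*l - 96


(1) = (t - 4)*(t^2 + 3*t) = t*(t - 4)*(t + 3)
(2) = (o - 4)*(o^2 + 4*o + 3) = (o - 4)*(o + 1)*(o + 3)
(3) = (u - 5)*(u^2 - 5*u + 6) = (u - 5)*(u - 3)*(u - 2)
(4) = (m + 2)*(m^3 + 7*m^2 + 14*m + 8) = (m + 1)*(m + 2)*(m^2 + 6*m + 8) = (m + 1)*(m + 2)*(m + 4)*(m + 2)
(5) = (l + 3)*(l^4 + 3*l^3 - 14*l^2 - 48*l - 32) = (l + 1)*(l + 3)*(l^3 + 2*l^2 - 16*l - 32) = (l - 4)*(l + 1)*(l + 3)*(l^2 + 6*l + 8) = (l - 4)*(l + 1)*(l + 3)*(l + 4)*(l + 2)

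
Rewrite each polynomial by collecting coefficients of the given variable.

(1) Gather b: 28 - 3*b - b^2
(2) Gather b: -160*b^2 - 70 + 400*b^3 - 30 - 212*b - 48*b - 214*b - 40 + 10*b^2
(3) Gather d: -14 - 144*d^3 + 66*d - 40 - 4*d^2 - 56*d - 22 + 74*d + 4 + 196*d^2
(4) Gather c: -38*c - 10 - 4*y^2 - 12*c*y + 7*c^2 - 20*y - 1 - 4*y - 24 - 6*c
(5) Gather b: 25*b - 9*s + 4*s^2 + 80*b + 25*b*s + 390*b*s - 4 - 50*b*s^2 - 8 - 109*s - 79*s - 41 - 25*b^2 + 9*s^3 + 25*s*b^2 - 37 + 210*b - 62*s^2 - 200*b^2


(1) = -b^2 - 3*b + 28
(2) = 400*b^3 - 150*b^2 - 474*b - 140
(3) = -144*d^3 + 192*d^2 + 84*d - 72
(4) = 7*c^2 + c*(-12*y - 44) - 4*y^2 - 24*y - 35
(5) = b^2*(25*s - 225) + b*(-50*s^2 + 415*s + 315) + 9*s^3 - 58*s^2 - 197*s - 90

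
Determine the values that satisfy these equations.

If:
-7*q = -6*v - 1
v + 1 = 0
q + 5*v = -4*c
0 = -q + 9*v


Then:
No Solution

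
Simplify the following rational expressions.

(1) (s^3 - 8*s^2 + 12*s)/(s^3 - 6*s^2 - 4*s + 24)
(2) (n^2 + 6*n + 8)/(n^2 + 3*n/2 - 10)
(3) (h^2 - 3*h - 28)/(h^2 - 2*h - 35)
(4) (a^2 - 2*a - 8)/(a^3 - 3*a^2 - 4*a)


(1) = s/(s + 2)
(2) = (2*n + 4)/(2*n - 5)
(3) = (h + 4)/(h + 5)
(4) = (a + 2)/(a^2 + a)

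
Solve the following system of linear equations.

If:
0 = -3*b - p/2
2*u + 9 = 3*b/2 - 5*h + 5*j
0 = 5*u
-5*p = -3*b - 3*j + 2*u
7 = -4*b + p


Then:
b = -7/10
h = 569/100
j = 77/10
p = 21/5
u = 0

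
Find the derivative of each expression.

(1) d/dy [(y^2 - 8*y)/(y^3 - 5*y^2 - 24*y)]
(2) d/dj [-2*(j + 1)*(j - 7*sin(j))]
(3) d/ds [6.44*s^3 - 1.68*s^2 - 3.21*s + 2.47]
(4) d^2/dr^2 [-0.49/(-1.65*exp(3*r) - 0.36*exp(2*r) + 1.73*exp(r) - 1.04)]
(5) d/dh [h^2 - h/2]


(1) = -1/(y^2 + 6*y + 9)
(2) = -2*j + 2*(j + 1)*(7*cos(j) - 1) + 14*sin(j)
(3) = 19.32*s^2 - 3.36*s - 3.21
(4) = ((-7.2765*exp(2*r) - 0.7056*exp(r) + 0.8477)*(1.65*exp(3*r) + 0.36*exp(2*r) - 1.73*exp(r) + 1.04) + 0.49*(4.95*exp(2*r) + 0.72*exp(r) - 1.73)*(9.9*exp(2*r) + 1.44*exp(r) - 3.46)*exp(r))*exp(r)/(1.65*exp(3*r) + 0.36*exp(2*r) - 1.73*exp(r) + 1.04)^3
(5) = 2*h - 1/2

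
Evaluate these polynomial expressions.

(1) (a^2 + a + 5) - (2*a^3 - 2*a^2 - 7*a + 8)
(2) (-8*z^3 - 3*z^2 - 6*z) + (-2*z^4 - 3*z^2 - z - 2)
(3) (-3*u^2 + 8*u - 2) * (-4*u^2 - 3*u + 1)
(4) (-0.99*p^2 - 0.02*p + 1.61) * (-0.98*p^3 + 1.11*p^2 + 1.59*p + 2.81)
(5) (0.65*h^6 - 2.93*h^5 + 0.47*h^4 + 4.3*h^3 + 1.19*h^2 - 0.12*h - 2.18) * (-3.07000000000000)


(1) = -2*a^3 + 3*a^2 + 8*a - 3
(2) = -2*z^4 - 8*z^3 - 6*z^2 - 7*z - 2
(3) = 12*u^4 - 23*u^3 - 19*u^2 + 14*u - 2
(4) = 0.9702*p^5 - 1.0793*p^4 - 3.1741*p^3 - 1.0266*p^2 + 2.5037*p + 4.5241
(5) = -1.9955*h^6 + 8.9951*h^5 - 1.4429*h^4 - 13.201*h^3 - 3.6533*h^2 + 0.3684*h + 6.6926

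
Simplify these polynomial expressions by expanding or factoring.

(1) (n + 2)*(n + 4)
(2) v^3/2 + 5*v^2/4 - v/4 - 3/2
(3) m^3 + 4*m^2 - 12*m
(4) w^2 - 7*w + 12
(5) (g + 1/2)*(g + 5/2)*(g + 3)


(1) = n^2 + 6*n + 8
(2) = (v/2 + 1)*(v - 1)*(v + 3/2)
(3) = m*(m - 2)*(m + 6)
(4) = (w - 4)*(w - 3)
(5) = g^3 + 6*g^2 + 41*g/4 + 15/4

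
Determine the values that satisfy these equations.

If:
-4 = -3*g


Then:
g = 4/3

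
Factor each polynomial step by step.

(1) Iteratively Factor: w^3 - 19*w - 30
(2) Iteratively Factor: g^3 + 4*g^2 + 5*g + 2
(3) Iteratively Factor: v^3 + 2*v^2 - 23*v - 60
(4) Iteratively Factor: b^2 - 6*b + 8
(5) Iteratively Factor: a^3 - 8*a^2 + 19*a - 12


(1) = (w + 2)*(w^2 - 2*w - 15) = (w - 5)*(w + 2)*(w + 3)
(2) = (g + 1)*(g^2 + 3*g + 2) = (g + 1)^2*(g + 2)
(3) = (v + 4)*(v^2 - 2*v - 15) = (v - 5)*(v + 4)*(v + 3)
(4) = (b - 4)*(b - 2)
(5) = (a - 4)*(a^2 - 4*a + 3) = (a - 4)*(a - 1)*(a - 3)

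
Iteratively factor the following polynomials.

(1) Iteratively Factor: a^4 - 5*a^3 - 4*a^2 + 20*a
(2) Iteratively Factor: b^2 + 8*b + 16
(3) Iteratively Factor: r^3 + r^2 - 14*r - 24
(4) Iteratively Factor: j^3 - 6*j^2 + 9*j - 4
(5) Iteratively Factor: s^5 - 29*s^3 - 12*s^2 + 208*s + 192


(1) = (a - 2)*(a^3 - 3*a^2 - 10*a) = (a - 2)*(a + 2)*(a^2 - 5*a) = (a - 5)*(a - 2)*(a + 2)*(a)
(2) = (b + 4)*(b + 4)
(3) = (r + 2)*(r^2 - r - 12) = (r + 2)*(r + 3)*(r - 4)
(4) = (j - 1)*(j^2 - 5*j + 4) = (j - 1)^2*(j - 4)
(5) = (s + 1)*(s^4 - s^3 - 28*s^2 + 16*s + 192) = (s + 1)*(s + 4)*(s^3 - 5*s^2 - 8*s + 48) = (s - 4)*(s + 1)*(s + 4)*(s^2 - s - 12) = (s - 4)^2*(s + 1)*(s + 4)*(s + 3)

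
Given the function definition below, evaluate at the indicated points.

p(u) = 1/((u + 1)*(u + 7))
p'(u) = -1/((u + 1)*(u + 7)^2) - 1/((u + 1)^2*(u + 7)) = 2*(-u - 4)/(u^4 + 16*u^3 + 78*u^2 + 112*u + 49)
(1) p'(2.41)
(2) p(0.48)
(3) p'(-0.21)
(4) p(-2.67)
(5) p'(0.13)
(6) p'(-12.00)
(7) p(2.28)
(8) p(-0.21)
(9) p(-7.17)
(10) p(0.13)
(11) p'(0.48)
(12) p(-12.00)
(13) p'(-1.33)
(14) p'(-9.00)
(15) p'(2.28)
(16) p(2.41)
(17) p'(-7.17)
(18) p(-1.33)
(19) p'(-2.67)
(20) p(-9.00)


(1) = -0.01
(2) = 0.09
(3) = -0.26
(4) = -0.14
(5) = -0.13
(6) = 0.01
(7) = 0.03
(8) = 0.19
(9) = 0.95
(10) = 0.12
(11) = -0.07
(12) = 0.02
(13) = -1.53
(14) = 0.04
(15) = -0.01
(16) = 0.03
(17) = 5.76
(18) = -0.53
(19) = -0.05
(20) = 0.06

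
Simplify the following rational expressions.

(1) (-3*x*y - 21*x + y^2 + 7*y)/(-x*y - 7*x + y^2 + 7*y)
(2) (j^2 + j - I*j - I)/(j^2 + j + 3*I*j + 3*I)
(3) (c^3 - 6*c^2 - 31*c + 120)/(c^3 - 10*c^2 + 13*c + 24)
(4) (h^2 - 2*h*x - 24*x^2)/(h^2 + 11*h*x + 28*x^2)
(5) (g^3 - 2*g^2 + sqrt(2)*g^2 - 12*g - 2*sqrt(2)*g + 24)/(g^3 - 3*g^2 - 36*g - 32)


(1) = (3*x - y)/(x - y)
(2) = (j - I)/(j + 3*I)
(3) = (c + 5)/(c + 1)
(4) = (h - 6*x)/(h + 7*x)
(5) = (g^3 + g^2*(-2 + sqrt(2)) + g*(-12 - 2*sqrt(2)) + 24)/(g^3 - 3*g^2 - 36*g - 32)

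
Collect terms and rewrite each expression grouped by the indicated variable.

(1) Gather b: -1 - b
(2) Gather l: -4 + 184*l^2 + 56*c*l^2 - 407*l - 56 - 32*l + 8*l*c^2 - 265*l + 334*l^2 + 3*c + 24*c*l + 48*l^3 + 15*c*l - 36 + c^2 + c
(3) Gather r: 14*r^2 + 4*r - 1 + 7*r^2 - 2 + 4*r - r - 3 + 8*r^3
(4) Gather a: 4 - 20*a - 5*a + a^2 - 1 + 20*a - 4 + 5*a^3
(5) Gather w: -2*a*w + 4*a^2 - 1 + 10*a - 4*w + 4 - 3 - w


(1) = -b - 1
(2) = c^2 + 4*c + 48*l^3 + l^2*(56*c + 518) + l*(8*c^2 + 39*c - 704) - 96
(3) = 8*r^3 + 21*r^2 + 7*r - 6
(4) = 5*a^3 + a^2 - 5*a - 1
(5) = 4*a^2 + 10*a + w*(-2*a - 5)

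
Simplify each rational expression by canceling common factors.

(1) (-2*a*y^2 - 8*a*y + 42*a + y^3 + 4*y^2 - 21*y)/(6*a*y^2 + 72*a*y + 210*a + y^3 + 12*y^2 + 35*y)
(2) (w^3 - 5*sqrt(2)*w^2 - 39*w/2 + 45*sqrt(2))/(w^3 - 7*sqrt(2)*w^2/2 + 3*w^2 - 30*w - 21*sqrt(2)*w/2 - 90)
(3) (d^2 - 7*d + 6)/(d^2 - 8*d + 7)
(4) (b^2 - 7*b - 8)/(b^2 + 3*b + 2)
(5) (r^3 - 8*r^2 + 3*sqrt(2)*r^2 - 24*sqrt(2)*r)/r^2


(1) = (-2*a*y + 6*a + y^2 - 3*y)/(6*a*y + 30*a + y^2 + 5*y)
(2) = (4*w - 6*sqrt(2))/(4*w + 12)
(3) = (d - 6)/(d - 7)
(4) = (b - 8)/(b + 2)
(5) = (r^2 + r*(-8 + 3*sqrt(2)) - 24*sqrt(2))/r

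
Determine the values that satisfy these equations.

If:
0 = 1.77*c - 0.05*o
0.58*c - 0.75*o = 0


Then:
c = 0.00
o = 0.00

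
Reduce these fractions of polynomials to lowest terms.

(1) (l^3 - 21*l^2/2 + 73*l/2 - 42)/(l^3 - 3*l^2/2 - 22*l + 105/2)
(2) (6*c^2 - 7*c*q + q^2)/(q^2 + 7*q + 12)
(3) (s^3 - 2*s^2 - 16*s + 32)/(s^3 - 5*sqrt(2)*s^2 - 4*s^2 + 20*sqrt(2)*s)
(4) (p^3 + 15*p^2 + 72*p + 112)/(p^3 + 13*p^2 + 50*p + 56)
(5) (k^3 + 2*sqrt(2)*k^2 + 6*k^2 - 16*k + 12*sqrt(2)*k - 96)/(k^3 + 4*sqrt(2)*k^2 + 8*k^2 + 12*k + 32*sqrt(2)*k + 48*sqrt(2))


(1) = (l - 4)/(l + 5)
(2) = (6*c^2 - 7*c*q + q^2)/(q^2 + 7*q + 12)
(3) = (s^2 + 2*s - 8)/(s^2 - 5*sqrt(2)*s)
(4) = (p + 4)/(p + 2)
(5) = (k - 2*sqrt(2))/(k + 2)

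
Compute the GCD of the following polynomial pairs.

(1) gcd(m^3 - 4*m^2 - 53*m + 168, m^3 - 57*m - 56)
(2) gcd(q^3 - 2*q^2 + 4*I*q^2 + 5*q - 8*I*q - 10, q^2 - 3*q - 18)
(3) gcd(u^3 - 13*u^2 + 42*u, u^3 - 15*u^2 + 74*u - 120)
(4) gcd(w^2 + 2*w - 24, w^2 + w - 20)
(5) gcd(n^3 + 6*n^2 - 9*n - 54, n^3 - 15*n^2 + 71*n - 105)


(1) = gcd((m - 8)*(m - 3)*(m + 7), (m - 8)*(m + 1)*(m + 7)) = m^2 - m - 56
(2) = 1
(3) = gcd(u*(u - 7)*(u - 6), (u - 6)*(u - 5)*(u - 4)) = u - 6
(4) = gcd((w - 4)*(w + 6), (w - 4)*(w + 5)) = w - 4
(5) = n - 3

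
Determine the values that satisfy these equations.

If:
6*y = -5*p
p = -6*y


Then:
p = 0
y = 0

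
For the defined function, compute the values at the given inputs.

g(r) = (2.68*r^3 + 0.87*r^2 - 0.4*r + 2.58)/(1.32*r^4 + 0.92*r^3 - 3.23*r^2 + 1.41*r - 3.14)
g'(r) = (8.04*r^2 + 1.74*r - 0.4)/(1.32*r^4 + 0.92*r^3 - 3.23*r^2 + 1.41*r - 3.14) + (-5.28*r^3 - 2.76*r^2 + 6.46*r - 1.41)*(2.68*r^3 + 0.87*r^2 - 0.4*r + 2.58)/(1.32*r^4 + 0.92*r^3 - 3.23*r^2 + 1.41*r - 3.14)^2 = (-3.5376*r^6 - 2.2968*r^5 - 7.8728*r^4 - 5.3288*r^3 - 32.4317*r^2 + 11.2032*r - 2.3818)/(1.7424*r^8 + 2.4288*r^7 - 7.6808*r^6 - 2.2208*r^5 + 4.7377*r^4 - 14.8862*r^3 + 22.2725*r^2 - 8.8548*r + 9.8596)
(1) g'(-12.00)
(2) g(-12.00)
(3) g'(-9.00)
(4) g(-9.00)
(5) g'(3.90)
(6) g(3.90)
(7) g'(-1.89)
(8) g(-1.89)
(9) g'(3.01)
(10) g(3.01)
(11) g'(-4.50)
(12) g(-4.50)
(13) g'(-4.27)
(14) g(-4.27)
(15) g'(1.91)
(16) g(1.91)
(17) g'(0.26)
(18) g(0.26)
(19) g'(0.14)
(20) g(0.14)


(1) = -0.02
(2) = -0.18
(3) = -0.03
(4) = -0.24
(5) = -0.17
(6) = 0.55
(7) = -6.88
(8) = 1.74
(9) = -0.38
(10) = 0.78
(11) = -0.20
(12) = -0.58
(13) = -0.23
(14) = -0.63
(15) = -3.42
(16) = 2.01
(17) = -0.20
(18) = -0.87
(19) = -0.16
(20) = -0.85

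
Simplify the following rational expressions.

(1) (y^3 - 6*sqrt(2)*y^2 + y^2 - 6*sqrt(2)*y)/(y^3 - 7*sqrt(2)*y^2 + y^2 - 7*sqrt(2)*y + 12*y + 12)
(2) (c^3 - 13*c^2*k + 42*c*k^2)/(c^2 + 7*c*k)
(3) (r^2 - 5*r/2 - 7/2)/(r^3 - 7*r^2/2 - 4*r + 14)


(1) = y/(y - sqrt(2))
(2) = (c^2 - 13*c*k + 42*k^2)/(c + 7*k)
(3) = (r + 1)/(r^2 - 4)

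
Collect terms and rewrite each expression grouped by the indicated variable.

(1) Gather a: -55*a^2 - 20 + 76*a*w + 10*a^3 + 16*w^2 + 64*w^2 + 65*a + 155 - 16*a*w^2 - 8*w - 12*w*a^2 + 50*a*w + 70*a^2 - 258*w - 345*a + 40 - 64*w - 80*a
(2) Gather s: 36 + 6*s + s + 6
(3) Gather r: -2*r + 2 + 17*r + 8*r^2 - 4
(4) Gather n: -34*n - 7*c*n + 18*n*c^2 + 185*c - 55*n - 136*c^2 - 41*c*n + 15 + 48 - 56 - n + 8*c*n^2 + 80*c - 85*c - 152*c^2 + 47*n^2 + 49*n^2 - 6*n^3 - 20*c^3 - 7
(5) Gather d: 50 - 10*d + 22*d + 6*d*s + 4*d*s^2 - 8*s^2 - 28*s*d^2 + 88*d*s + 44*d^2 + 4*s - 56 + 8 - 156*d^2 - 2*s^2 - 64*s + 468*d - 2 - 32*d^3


(1) = 10*a^3 + a^2*(15 - 12*w) + a*(-16*w^2 + 126*w - 360) + 80*w^2 - 330*w + 175
(2) = 7*s + 42
(3) = 8*r^2 + 15*r - 2
(4) = -20*c^3 - 288*c^2 + 180*c - 6*n^3 + n^2*(8*c + 96) + n*(18*c^2 - 48*c - 90)
(5) = -32*d^3 + d^2*(-28*s - 112) + d*(4*s^2 + 94*s + 480) - 10*s^2 - 60*s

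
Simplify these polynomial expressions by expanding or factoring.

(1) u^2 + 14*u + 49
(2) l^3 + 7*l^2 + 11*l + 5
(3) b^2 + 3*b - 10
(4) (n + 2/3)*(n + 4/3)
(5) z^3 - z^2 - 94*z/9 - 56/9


(1) = (u + 7)^2
(2) = (l + 1)^2*(l + 5)
(3) = (b - 2)*(b + 5)
(4) = n^2 + 2*n + 8/9
(5) = (z - 4)*(z + 2/3)*(z + 7/3)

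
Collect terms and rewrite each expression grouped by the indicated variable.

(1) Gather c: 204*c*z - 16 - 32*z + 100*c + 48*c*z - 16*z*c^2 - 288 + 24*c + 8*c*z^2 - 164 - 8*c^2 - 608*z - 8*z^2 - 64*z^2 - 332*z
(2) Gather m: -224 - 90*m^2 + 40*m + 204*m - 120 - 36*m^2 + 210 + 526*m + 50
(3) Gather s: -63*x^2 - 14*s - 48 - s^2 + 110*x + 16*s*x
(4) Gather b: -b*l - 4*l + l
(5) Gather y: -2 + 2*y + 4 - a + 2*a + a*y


(1) = c^2*(-16*z - 8) + c*(8*z^2 + 252*z + 124) - 72*z^2 - 972*z - 468
(2) = -126*m^2 + 770*m - 84
(3) = -s^2 + s*(16*x - 14) - 63*x^2 + 110*x - 48
(4) = -b*l - 3*l
(5) = a + y*(a + 2) + 2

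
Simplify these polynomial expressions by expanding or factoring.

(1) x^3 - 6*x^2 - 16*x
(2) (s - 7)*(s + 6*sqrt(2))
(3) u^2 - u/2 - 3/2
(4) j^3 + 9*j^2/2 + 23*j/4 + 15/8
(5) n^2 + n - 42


(1) = x*(x - 8)*(x + 2)
(2) = s^2 - 7*s + 6*sqrt(2)*s - 42*sqrt(2)
(3) = (u - 3/2)*(u + 1)
(4) = (j + 1/2)*(j + 3/2)*(j + 5/2)
(5) = (n - 6)*(n + 7)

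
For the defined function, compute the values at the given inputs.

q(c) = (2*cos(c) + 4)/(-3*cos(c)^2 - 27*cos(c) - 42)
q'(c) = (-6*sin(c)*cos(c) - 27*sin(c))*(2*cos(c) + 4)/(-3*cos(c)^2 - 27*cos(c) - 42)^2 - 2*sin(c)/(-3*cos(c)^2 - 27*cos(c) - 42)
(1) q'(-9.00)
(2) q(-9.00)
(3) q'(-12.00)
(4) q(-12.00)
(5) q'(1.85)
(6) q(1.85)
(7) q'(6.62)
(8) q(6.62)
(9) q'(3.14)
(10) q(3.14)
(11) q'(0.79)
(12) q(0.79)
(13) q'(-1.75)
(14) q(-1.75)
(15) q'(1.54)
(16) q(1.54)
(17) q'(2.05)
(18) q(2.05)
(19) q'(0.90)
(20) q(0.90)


(1) = 0.01
(2) = -0.11
(3) = -0.01
(4) = -0.08
(5) = -0.01
(6) = -0.10
(7) = -0.00
(8) = -0.08
(9) = -0.00
(10) = -0.11
(11) = -0.01
(12) = -0.09
(13) = 0.01
(14) = -0.10
(15) = -0.01
(16) = -0.09
(17) = -0.01
(18) = -0.10
(19) = -0.01
(20) = -0.09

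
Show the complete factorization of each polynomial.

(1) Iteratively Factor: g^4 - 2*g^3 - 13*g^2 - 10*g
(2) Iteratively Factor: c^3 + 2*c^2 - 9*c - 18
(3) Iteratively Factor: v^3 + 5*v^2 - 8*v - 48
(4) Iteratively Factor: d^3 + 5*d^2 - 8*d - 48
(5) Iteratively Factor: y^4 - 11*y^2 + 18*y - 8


(1) = (g + 1)*(g^3 - 3*g^2 - 10*g) = g*(g + 1)*(g^2 - 3*g - 10) = g*(g + 1)*(g + 2)*(g - 5)
(2) = (c - 3)*(c^2 + 5*c + 6) = (c - 3)*(c + 2)*(c + 3)
(3) = (v - 3)*(v^2 + 8*v + 16) = (v - 3)*(v + 4)*(v + 4)
(4) = (d + 4)*(d^2 + d - 12) = (d + 4)^2*(d - 3)
(5) = (y - 1)*(y^3 + y^2 - 10*y + 8) = (y - 1)*(y + 4)*(y^2 - 3*y + 2) = (y - 2)*(y - 1)*(y + 4)*(y - 1)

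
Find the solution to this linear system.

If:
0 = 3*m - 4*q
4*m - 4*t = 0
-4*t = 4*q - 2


Then:
m = 2/7
q = 3/14
t = 2/7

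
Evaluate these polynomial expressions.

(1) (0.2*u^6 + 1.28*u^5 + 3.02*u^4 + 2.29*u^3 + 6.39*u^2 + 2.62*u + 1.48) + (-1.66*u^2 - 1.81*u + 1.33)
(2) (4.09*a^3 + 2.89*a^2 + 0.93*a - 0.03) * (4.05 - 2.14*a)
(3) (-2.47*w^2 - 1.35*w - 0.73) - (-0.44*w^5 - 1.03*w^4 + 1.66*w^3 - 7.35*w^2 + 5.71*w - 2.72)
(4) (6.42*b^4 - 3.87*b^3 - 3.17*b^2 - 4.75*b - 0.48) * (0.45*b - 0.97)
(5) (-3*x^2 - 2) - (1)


(1) = 0.2*u^6 + 1.28*u^5 + 3.02*u^4 + 2.29*u^3 + 4.73*u^2 + 0.81*u + 2.81
(2) = -8.7526*a^4 + 10.3799*a^3 + 9.7143*a^2 + 3.8307*a - 0.1215
(3) = 0.44*w^5 + 1.03*w^4 - 1.66*w^3 + 4.88*w^2 - 7.06*w + 1.99
(4) = 2.889*b^5 - 7.9689*b^4 + 2.3274*b^3 + 0.9374*b^2 + 4.3915*b + 0.4656
(5) = -3*x^2 - 3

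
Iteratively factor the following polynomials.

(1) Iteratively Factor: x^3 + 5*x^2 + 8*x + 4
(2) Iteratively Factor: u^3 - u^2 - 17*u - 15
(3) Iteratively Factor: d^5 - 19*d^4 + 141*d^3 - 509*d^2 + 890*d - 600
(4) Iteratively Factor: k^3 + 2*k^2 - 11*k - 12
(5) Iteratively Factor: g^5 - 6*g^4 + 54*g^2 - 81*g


(1) = (x + 2)*(x^2 + 3*x + 2) = (x + 1)*(x + 2)*(x + 2)
(2) = (u - 5)*(u^2 + 4*u + 3) = (u - 5)*(u + 1)*(u + 3)
(3) = (d - 5)*(d^4 - 14*d^3 + 71*d^2 - 154*d + 120) = (d - 5)*(d - 3)*(d^3 - 11*d^2 + 38*d - 40) = (d - 5)^2*(d - 3)*(d^2 - 6*d + 8) = (d - 5)^2*(d - 4)*(d - 3)*(d - 2)
(4) = (k - 3)*(k^2 + 5*k + 4) = (k - 3)*(k + 1)*(k + 4)
(5) = (g)*(g^4 - 6*g^3 + 54*g - 81) = g*(g - 3)*(g^3 - 3*g^2 - 9*g + 27) = g*(g - 3)*(g + 3)*(g^2 - 6*g + 9) = g*(g - 3)^2*(g + 3)*(g - 3)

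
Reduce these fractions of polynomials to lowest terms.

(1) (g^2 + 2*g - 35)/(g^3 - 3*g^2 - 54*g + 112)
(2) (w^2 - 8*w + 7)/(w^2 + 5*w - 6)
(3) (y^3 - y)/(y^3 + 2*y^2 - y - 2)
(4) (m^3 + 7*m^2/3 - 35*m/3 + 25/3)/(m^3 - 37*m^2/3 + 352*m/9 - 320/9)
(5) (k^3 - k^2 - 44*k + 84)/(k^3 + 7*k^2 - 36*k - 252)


(1) = (g - 5)/(g^2 - 10*g + 16)
(2) = (w - 7)/(w + 6)
(3) = y/(y + 2)
(4) = (3*m^2 + 12*m - 15)/(3*m^2 - 32*m + 64)
(5) = (k - 2)/(k + 6)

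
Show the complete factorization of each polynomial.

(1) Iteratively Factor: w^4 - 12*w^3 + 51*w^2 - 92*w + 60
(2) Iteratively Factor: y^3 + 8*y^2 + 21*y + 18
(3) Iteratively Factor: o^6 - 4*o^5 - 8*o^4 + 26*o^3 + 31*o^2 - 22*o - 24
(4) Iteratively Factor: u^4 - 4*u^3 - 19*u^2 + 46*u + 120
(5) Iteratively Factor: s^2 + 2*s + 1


(1) = (w - 5)*(w^3 - 7*w^2 + 16*w - 12) = (w - 5)*(w - 2)*(w^2 - 5*w + 6) = (w - 5)*(w - 2)^2*(w - 3)
(2) = (y + 3)*(y^2 + 5*y + 6) = (y + 3)^2*(y + 2)
(3) = (o + 1)*(o^5 - 5*o^4 - 3*o^3 + 29*o^2 + 2*o - 24) = (o + 1)*(o + 2)*(o^4 - 7*o^3 + 11*o^2 + 7*o - 12) = (o - 3)*(o + 1)*(o + 2)*(o^3 - 4*o^2 - o + 4) = (o - 3)*(o - 1)*(o + 1)*(o + 2)*(o^2 - 3*o - 4) = (o - 4)*(o - 3)*(o - 1)*(o + 1)*(o + 2)*(o + 1)
(4) = (u + 2)*(u^3 - 6*u^2 - 7*u + 60) = (u - 4)*(u + 2)*(u^2 - 2*u - 15) = (u - 4)*(u + 2)*(u + 3)*(u - 5)
(5) = (s + 1)*(s + 1)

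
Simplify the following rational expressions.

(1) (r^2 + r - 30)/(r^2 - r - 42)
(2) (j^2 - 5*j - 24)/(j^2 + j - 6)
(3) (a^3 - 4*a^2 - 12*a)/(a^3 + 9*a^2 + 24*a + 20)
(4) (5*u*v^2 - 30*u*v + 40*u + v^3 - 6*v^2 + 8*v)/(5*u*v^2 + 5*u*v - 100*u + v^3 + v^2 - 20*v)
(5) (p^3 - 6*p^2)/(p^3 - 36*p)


(1) = (r - 5)/(r - 7)
(2) = (j - 8)/(j - 2)
(3) = (a^2 - 6*a)/(a^2 + 7*a + 10)
(4) = (v - 2)/(v + 5)
(5) = p/(p + 6)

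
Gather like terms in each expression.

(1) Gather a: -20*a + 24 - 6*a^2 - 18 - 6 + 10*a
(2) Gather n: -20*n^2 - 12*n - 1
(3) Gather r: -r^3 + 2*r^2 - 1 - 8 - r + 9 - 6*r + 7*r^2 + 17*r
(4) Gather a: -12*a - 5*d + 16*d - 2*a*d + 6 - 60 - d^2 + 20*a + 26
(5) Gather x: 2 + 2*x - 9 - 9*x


(1) = -6*a^2 - 10*a
(2) = -20*n^2 - 12*n - 1
(3) = -r^3 + 9*r^2 + 10*r
(4) = a*(8 - 2*d) - d^2 + 11*d - 28
(5) = -7*x - 7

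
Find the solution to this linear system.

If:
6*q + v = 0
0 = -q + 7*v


Then:
q = 0
v = 0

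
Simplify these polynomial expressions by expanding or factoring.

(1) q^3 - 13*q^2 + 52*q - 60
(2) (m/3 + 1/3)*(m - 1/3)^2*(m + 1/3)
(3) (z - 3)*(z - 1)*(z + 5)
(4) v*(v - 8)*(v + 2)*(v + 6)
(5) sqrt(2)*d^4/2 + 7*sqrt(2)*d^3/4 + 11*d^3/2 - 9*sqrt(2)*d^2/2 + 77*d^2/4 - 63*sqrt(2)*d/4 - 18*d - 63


(1) = (q - 6)*(q - 5)*(q - 2)
(2) = m^4/3 + 2*m^3/9 - 4*m^2/27 - 2*m/81 + 1/81
(3) = z^3 + z^2 - 17*z + 15
(4) = v^4 - 52*v^2 - 96*v
(5) = (d + 7/2)*(d - 3*sqrt(2)/2)*(d + 6*sqrt(2))*(sqrt(2)*d/2 + 1)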